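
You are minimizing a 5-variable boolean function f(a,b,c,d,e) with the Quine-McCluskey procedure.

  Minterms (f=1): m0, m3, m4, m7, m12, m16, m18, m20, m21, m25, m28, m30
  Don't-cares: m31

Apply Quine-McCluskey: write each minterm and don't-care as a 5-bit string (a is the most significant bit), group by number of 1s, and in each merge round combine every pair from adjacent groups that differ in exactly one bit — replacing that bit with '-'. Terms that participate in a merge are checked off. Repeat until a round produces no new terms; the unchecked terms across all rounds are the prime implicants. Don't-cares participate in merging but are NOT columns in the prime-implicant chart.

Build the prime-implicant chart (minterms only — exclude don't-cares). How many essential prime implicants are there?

Round 0: 00000✓ 00011✓ 00100✓ 00111✓ 01100✓ 10000✓ 10010✓ 10100✓ 10101✓ 11001 11100✓ 11110✓ 11111✓
Round 1: -0000✓ -0100✓ -1100✓ 0-100✓ 00-00✓ 00-11 1-100✓ 10-00✓ 100-0 1010- 111-0 1111-
Round 2: --100 -0-00
PIs = {--100, -0-00, 00-11, 100-0, 1010-, 11001, 111-0, 1111-}
Coverage chart:
  m0: -0-00 ←essential
  m3: 00-11 ←essential
  m4: --100,-0-00
  m7: 00-11 ←essential
  m12: --100 ←essential
  m16: -0-00,100-0
  m18: 100-0 ←essential
  m20: --100,-0-00,1010-
  m21: 1010- ←essential
  m25: 11001 ←essential
  m28: --100,111-0
  m30: 111-0,1111-
Essential: --100, -0-00, 00-11, 100-0, 1010-, 11001

6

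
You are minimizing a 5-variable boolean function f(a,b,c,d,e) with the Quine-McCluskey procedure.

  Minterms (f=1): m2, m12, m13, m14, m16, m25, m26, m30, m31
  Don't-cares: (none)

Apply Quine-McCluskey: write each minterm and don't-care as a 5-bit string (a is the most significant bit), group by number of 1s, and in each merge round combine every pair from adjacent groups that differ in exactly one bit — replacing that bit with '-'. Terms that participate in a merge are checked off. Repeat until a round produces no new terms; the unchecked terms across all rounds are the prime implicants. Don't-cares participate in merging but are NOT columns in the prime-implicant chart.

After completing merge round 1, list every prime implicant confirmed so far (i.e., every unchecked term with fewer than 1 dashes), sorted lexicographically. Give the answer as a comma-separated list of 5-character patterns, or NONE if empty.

00010, 10000, 11001

[col 0] 00010, 01100*, 01101*, 01110*, 10000, 11001, 11010*, 11110*, 11111*
[col 1] -1110, 011-0, 0110-, 11-10, 1111-
Prime implicants: -1110, 00010, 011-0, 0110-, 10000, 11-10, 11001, 1111-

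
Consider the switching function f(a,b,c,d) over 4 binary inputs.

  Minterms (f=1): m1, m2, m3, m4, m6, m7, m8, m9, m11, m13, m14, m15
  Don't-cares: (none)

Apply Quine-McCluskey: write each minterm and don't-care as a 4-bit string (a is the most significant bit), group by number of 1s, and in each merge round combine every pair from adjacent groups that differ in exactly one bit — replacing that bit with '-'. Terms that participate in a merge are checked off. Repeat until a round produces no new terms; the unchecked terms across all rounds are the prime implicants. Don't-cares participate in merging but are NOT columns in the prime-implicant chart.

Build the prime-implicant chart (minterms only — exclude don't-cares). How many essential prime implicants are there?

[col 0] 0001*, 0010*, 0011*, 0100*, 0110*, 0111*, 1000*, 1001*, 1011*, 1101*, 1110*, 1111*
[col 1] -001*, -011*, -110*, -111*, 0-10*, 0-11*, 00-1*, 001-*, 01-0, 011-*, 1-01*, 1-11*, 10-1*, 100-, 11-1*, 111-*
[col 2] --11, -0-1, -11-, 0-1-, 1--1
Prime implicants: --11, -0-1, -11-, 0-1-, 01-0, 1--1, 100-
PI chart (minterm → PIs covering it):
  1 | -0-1  (sole → essential)
  2 | 0-1-  (sole → essential)
  3 | --11,-0-1,0-1-
  4 | 01-0  (sole → essential)
  6 | -11-,0-1-,01-0
  7 | --11,-11-,0-1-
  8 | 100-  (sole → essential)
  9 | -0-1,1--1,100-
  11 | --11,-0-1,1--1
  13 | 1--1  (sole → essential)
  14 | -11-  (sole → essential)
  15 | --11,-11-,1--1
Essential prime implicants: -0-1, -11-, 0-1-, 01-0, 1--1, 100-

6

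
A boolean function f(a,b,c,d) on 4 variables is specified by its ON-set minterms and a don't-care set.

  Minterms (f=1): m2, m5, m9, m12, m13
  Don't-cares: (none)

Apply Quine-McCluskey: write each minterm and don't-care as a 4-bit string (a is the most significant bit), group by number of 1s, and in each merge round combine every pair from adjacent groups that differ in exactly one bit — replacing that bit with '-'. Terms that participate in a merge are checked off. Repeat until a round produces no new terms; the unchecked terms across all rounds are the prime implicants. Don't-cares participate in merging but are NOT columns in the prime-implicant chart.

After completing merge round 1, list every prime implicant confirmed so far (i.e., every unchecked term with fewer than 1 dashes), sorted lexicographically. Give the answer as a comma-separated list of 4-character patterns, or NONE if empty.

[col 0] 0010, 0101*, 1001*, 1100*, 1101*
[col 1] -101, 1-01, 110-
Prime implicants: -101, 0010, 1-01, 110-

0010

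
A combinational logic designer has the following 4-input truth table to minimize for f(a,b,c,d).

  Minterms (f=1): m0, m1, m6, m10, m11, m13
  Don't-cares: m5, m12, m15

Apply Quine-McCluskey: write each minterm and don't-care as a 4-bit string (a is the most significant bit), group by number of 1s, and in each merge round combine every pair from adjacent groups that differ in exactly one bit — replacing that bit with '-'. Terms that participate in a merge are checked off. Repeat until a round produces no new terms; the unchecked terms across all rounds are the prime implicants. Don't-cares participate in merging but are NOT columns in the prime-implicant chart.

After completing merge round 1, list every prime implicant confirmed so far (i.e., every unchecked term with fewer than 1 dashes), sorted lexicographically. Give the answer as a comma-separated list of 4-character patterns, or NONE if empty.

Round 0: 0000✓ 0001✓ 0101✓ 0110 1010✓ 1011✓ 1100✓ 1101✓ 1111✓
Round 1: -101 0-01 000- 1-11 101- 11-1 110-
PIs = {-101, 0-01, 000-, 0110, 1-11, 101-, 11-1, 110-}

0110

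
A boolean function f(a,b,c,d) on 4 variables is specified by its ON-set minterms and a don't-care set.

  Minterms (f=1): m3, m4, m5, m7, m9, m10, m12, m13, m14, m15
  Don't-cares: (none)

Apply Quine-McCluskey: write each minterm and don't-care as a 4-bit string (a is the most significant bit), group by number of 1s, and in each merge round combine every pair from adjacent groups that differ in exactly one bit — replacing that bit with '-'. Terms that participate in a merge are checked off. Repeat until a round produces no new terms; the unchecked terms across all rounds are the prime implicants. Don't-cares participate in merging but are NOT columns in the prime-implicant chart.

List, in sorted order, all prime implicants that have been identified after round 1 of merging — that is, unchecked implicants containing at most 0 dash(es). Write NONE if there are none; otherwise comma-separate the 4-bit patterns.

NONE

size-2^0 implicants → 0011(✓)  0100(✓)  0101(✓)  0111(✓)  1001(✓)  1010(✓)  1100(✓)  1101(✓)  1110(✓)  1111(✓)
size-2^1 implicants → -100(✓)  -101(✓)  -111(✓)  0-11  01-1(✓)  010-(✓)  1-01  1-10  11-0(✓)  11-1(✓)  110-(✓)  111-(✓)
size-2^2 implicants → -1-1  -10-  11--
Unchecked terms (primes): -1-1, -10-, 0-11, 1-01, 1-10, 11--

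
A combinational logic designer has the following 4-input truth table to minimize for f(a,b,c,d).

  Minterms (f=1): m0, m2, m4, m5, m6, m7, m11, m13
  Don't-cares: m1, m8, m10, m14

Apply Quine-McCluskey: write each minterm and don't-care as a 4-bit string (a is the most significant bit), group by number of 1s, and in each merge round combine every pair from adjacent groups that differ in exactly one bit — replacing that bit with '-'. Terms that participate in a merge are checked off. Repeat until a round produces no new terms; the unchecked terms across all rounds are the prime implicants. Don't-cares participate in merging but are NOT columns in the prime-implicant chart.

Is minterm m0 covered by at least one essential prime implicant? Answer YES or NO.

[col 0] 0000*, 0001*, 0010*, 0100*, 0101*, 0110*, 0111*, 1000*, 1010*, 1011*, 1101*, 1110*
[col 1] -000*, -010*, -101, -110*, 0-00*, 0-01*, 0-10*, 00-0*, 000-*, 01-0*, 01-1*, 010-*, 011-*, 1-10*, 10-0*, 101-
[col 2] --10, -0-0, 0--0, 0-0-, 01--
Prime implicants: --10, -0-0, -101, 0--0, 0-0-, 01--, 101-
PI chart (minterm → PIs covering it):
  0 | -0-0,0--0,0-0-
  2 | --10,-0-0,0--0
  4 | 0--0,0-0-,01--
  5 | -101,0-0-,01--
  6 | --10,0--0,01--
  7 | 01--  (sole → essential)
  11 | 101-  (sole → essential)
  13 | -101  (sole → essential)
Essential prime implicants: -101, 01--, 101-

NO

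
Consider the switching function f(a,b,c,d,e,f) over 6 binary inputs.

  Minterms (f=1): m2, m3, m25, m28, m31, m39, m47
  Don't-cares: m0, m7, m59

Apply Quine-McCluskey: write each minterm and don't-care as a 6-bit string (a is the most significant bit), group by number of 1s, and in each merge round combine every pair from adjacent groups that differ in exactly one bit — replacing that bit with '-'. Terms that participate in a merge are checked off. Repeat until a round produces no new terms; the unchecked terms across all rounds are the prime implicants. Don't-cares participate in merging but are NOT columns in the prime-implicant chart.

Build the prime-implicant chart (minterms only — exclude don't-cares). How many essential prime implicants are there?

4

size-2^0 implicants → 000000(✓)  000010(✓)  000011(✓)  000111(✓)  011001  011100  011111  100111(✓)  101111(✓)  111011
size-2^1 implicants → -00111  000-11  0000-0  00001-  10-111
Unchecked terms (primes): -00111, 000-11, 0000-0, 00001-, 011001, 011100, 011111, 10-111, 111011
Minterm coverage:
  m2 ⊆ 0000-0,00001-
  m3 ⊆ 000-11,00001-
  m25 ⊆ 011001 [E]
  m28 ⊆ 011100 [E]
  m31 ⊆ 011111 [E]
  m39 ⊆ -00111,10-111
  m47 ⊆ 10-111 [E]
E = {011001, 011100, 011111, 10-111}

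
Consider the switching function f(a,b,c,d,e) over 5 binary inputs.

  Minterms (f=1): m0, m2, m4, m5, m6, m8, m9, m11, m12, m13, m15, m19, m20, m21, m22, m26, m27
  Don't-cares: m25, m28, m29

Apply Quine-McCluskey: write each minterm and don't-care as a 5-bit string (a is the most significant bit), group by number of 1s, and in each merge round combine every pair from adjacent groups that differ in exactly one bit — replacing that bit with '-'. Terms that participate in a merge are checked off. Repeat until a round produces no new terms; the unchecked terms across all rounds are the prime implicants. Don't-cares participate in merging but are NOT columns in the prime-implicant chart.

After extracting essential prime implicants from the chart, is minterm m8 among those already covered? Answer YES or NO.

size-2^0 implicants → 00000(✓)  00010(✓)  00100(✓)  00101(✓)  00110(✓)  01000(✓)  01001(✓)  01011(✓)  01100(✓)  01101(✓)  01111(✓)  10011(✓)  10100(✓)  10101(✓)  10110(✓)  11001(✓)  11010(✓)  11011(✓)  11100(✓)  11101(✓)
size-2^1 implicants → -0100(✓)  -0101(✓)  -0110(✓)  -1001(✓)  -1011(✓)  -1100(✓)  -1101(✓)  0-000(✓)  0-100(✓)  0-101(✓)  00-00(✓)  00-10(✓)  000-0(✓)  001-0(✓)  0010-(✓)  01-00(✓)  01-01(✓)  01-11(✓)  010-1(✓)  0100-(✓)  011-1(✓)  0110-(✓)  1-011  1-100(✓)  1-101(✓)  101-0(✓)  1010-(✓)  11-01(✓)  110-1(✓)  1101-  1110-(✓)
size-2^2 implicants → --100(✓)  --101(✓)  -01-0  -010-(✓)  -1-01  -10-1  -110-(✓)  0--00  0-10-(✓)  00--0  01--1  01-0-  1-10-(✓)
size-2^3 implicants → --10-
Unchecked terms (primes): --10-, -01-0, -1-01, -10-1, 0--00, 00--0, 01--1, 01-0-, 1-011, 1101-
Minterm coverage:
  m0 ⊆ 0--00,00--0
  m2 ⊆ 00--0 [E]
  m4 ⊆ --10-,-01-0,0--00,00--0
  m5 ⊆ --10- [E]
  m6 ⊆ -01-0,00--0
  m8 ⊆ 0--00,01-0-
  m9 ⊆ -1-01,-10-1,01--1,01-0-
  m11 ⊆ -10-1,01--1
  m12 ⊆ --10-,0--00,01-0-
  m13 ⊆ --10-,-1-01,01--1,01-0-
  m15 ⊆ 01--1 [E]
  m19 ⊆ 1-011 [E]
  m20 ⊆ --10-,-01-0
  m21 ⊆ --10- [E]
  m22 ⊆ -01-0 [E]
  m26 ⊆ 1101- [E]
  m27 ⊆ -10-1,1-011,1101-
E = {--10-, -01-0, 00--0, 01--1, 1-011, 1101-}

NO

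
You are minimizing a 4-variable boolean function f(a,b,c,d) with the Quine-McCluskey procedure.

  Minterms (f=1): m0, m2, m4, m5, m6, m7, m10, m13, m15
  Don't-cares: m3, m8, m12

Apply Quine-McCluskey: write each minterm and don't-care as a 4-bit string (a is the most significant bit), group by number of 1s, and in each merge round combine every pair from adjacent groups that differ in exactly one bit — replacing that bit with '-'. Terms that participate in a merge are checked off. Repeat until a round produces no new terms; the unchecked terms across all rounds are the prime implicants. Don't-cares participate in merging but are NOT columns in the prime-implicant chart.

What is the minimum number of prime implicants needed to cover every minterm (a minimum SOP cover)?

3

size-2^0 implicants → 0000(✓)  0010(✓)  0011(✓)  0100(✓)  0101(✓)  0110(✓)  0111(✓)  1000(✓)  1010(✓)  1100(✓)  1101(✓)  1111(✓)
size-2^1 implicants → -000(✓)  -010(✓)  -100(✓)  -101(✓)  -111(✓)  0-00(✓)  0-10(✓)  0-11(✓)  00-0(✓)  001-(✓)  01-0(✓)  01-1(✓)  010-(✓)  011-(✓)  1-00(✓)  10-0(✓)  11-1(✓)  110-(✓)
size-2^2 implicants → --00  -0-0  -1-1  -10-  0--0  0-1-  01--
Unchecked terms (primes): --00, -0-0, -1-1, -10-, 0--0, 0-1-, 01--
Minterm coverage:
  m0 ⊆ --00,-0-0,0--0
  m2 ⊆ -0-0,0--0,0-1-
  m4 ⊆ --00,-10-,0--0,01--
  m5 ⊆ -1-1,-10-,01--
  m6 ⊆ 0--0,0-1-,01--
  m7 ⊆ -1-1,0-1-,01--
  m10 ⊆ -0-0 [E]
  m13 ⊆ -1-1,-10-
  m15 ⊆ -1-1 [E]
E = {-0-0, -1-1}
Petrick residual → 0--0
Cover = b'd' + bd + a'd'  |cover|=3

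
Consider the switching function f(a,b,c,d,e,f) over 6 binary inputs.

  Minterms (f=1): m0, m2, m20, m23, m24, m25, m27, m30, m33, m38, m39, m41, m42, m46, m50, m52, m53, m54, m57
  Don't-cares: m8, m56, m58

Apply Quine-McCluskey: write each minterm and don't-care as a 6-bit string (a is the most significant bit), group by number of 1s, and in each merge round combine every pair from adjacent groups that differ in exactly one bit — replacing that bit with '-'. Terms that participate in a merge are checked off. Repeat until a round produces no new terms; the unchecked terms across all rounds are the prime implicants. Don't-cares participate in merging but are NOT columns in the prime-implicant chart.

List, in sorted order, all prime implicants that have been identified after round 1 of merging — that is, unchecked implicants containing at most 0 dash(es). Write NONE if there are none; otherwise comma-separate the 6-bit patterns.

Round 0: 000000✓ 000010✓ 001000✓ 010100✓ 010111 011000✓ 011001✓ 011011✓ 011110 100001✓ 100110✓ 100111✓ 101001✓ 101010✓ 101110✓ 110010✓ 110100✓ 110101✓ 110110✓ 111000✓ 111001✓ 111010✓
Round 1: -10100 -11000✓ -11001✓ 0-1000 00-000 0000-0 0110-1 01100-✓ 1-0110 1-1001 1-1010 10-001 10-110 10011- 101-10 11-010 110-10 1101-0 11010- 1110-0 11100-✓
Round 2: -1100-
PIs = {-10100, -1100-, 0-1000, 00-000, 0000-0, 010111, 0110-1, 011110, 1-0110, 1-1001, 1-1010, 10-001, 10-110, 10011-, 101-10, 11-010, 110-10, 1101-0, 11010-, 1110-0}

010111, 011110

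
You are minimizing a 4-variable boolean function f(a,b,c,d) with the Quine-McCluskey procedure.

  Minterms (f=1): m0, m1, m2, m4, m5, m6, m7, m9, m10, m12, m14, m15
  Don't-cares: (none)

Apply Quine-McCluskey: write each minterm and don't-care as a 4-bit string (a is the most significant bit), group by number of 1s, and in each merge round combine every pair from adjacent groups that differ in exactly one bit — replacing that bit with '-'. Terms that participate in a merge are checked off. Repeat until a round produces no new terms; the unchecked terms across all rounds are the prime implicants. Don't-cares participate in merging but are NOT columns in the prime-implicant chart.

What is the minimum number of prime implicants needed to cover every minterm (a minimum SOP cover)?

5

[col 0] 0000*, 0001*, 0010*, 0100*, 0101*, 0110*, 0111*, 1001*, 1010*, 1100*, 1110*, 1111*
[col 1] -001, -010*, -100*, -110*, -111*, 0-00*, 0-01*, 0-10*, 00-0*, 000-*, 01-0*, 01-1*, 010-*, 011-*, 1-10*, 11-0*, 111-*
[col 2] --10, -1-0, -11-, 0--0, 0-0-, 01--
Prime implicants: --10, -001, -1-0, -11-, 0--0, 0-0-, 01--
PI chart (minterm → PIs covering it):
  0 | 0--0,0-0-
  1 | -001,0-0-
  2 | --10,0--0
  4 | -1-0,0--0,0-0-,01--
  5 | 0-0-,01--
  6 | --10,-1-0,-11-,0--0,01--
  7 | -11-,01--
  9 | -001  (sole → essential)
  10 | --10  (sole → essential)
  12 | -1-0  (sole → essential)
  14 | --10,-1-0,-11-
  15 | -11-  (sole → essential)
Essential prime implicants: --10, -001, -1-0, -11-
Petrick residual → 0-0-
Minimum SOP uses 5 PIs: cd' + b'c'd + bd' + bc + a'c'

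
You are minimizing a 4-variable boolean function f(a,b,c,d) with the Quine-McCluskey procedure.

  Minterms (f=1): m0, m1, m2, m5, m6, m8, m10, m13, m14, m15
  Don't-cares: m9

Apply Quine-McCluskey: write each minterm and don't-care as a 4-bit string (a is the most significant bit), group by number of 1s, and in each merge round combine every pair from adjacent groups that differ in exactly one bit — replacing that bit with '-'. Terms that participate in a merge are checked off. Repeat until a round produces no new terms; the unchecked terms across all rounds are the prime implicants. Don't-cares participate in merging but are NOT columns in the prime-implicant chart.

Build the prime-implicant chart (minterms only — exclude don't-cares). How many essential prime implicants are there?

Round 0: 0000✓ 0001✓ 0010✓ 0101✓ 0110✓ 1000✓ 1001✓ 1010✓ 1101✓ 1110✓ 1111✓
Round 1: -000✓ -001✓ -010✓ -101✓ -110✓ 0-01✓ 0-10✓ 00-0✓ 000-✓ 1-01✓ 1-10✓ 10-0✓ 100-✓ 11-1 111-
Round 2: --01 --10 -0-0 -00-
PIs = {--01, --10, -0-0, -00-, 11-1, 111-}
Coverage chart:
  m0: -0-0,-00-
  m1: --01,-00-
  m2: --10,-0-0
  m5: --01 ←essential
  m6: --10 ←essential
  m8: -0-0,-00-
  m10: --10,-0-0
  m13: --01,11-1
  m14: --10,111-
  m15: 11-1,111-
Essential: --01, --10

2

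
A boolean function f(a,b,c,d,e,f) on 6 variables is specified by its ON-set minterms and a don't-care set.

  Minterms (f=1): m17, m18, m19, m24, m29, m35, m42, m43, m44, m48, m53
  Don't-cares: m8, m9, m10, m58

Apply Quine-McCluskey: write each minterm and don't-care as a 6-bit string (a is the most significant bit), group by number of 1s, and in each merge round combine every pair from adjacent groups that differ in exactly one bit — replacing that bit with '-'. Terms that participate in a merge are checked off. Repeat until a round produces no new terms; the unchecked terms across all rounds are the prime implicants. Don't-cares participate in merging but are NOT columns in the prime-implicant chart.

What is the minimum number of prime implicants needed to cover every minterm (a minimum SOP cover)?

[col 0] 001000*, 001001*, 001010*, 010001*, 010010*, 010011*, 011000*, 011101, 100011*, 101010*, 101011*, 101100, 110000, 110101, 111010*
[col 1] -01010, 0-1000, 0010-0, 00100-, 0100-1, 01001-, 1-1010, 10-011, 10101-
Prime implicants: -01010, 0-1000, 0010-0, 00100-, 0100-1, 01001-, 011101, 1-1010, 10-011, 10101-, 101100, 110000, 110101
PI chart (minterm → PIs covering it):
  17 | 0100-1  (sole → essential)
  18 | 01001-  (sole → essential)
  19 | 0100-1,01001-
  24 | 0-1000  (sole → essential)
  29 | 011101  (sole → essential)
  35 | 10-011  (sole → essential)
  42 | -01010,1-1010,10101-
  43 | 10-011,10101-
  44 | 101100  (sole → essential)
  48 | 110000  (sole → essential)
  53 | 110101  (sole → essential)
Essential prime implicants: 0-1000, 0100-1, 01001-, 011101, 10-011, 101100, 110000, 110101
Petrick residual → -01010
Minimum SOP uses 9 PIs: b'cd'ef' + a'cd'e'f' + a'bc'd'f + a'bc'd'e + a'bcde'f + ab'd'ef + ab'cde'f' + abc'd'e'f' + abc'de'f

9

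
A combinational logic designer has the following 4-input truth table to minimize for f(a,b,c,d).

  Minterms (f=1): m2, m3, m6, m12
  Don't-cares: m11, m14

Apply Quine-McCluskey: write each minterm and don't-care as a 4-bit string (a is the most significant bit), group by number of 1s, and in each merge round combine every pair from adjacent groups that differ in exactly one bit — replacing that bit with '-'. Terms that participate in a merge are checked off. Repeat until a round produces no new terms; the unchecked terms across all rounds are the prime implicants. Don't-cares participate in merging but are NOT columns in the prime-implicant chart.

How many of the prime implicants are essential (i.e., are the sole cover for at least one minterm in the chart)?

1

size-2^0 implicants → 0010(✓)  0011(✓)  0110(✓)  1011(✓)  1100(✓)  1110(✓)
size-2^1 implicants → -011  -110  0-10  001-  11-0
Unchecked terms (primes): -011, -110, 0-10, 001-, 11-0
Minterm coverage:
  m2 ⊆ 0-10,001-
  m3 ⊆ -011,001-
  m6 ⊆ -110,0-10
  m12 ⊆ 11-0 [E]
E = {11-0}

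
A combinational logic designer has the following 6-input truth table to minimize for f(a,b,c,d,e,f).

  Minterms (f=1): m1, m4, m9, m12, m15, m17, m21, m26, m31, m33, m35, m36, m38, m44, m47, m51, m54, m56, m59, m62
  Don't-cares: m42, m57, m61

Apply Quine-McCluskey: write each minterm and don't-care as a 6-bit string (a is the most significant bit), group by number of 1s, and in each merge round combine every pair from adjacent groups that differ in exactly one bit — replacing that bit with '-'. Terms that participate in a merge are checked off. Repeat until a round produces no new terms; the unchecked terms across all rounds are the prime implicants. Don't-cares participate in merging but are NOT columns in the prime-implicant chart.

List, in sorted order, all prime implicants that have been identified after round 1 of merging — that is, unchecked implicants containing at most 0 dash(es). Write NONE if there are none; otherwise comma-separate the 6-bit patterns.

011010, 101010

Round 0: 000001✓ 000100✓ 001001✓ 001100✓ 001111✓ 010001✓ 010101✓ 011010 011111✓ 100001✓ 100011✓ 100100✓ 100110✓ 101010 101100✓ 101111✓ 110011✓ 110110✓ 111000✓ 111001✓ 111011✓ 111101✓ 111110✓
Round 1: -00001 -00100✓ -01100✓ -01111 0-0001 0-1111 00-001 00-100✓ 010-01 1-0011 1-0110 10-100✓ 1000-1 1001-0 11-011 11-110 111-01 1110-1 11100-
Round 2: -0-100
PIs = {-0-100, -00001, -01111, 0-0001, 0-1111, 00-001, 010-01, 011010, 1-0011, 1-0110, 1000-1, 1001-0, 101010, 11-011, 11-110, 111-01, 1110-1, 11100-}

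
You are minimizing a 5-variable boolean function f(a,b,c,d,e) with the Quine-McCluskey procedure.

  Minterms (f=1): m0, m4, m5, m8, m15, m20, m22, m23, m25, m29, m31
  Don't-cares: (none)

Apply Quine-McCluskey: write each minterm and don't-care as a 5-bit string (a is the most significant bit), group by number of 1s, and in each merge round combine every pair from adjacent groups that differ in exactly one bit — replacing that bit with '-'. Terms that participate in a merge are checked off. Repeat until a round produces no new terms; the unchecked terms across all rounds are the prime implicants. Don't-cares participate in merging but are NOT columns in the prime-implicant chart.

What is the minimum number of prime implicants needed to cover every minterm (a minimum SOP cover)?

6

[col 0] 00000*, 00100*, 00101*, 01000*, 01111*, 10100*, 10110*, 10111*, 11001*, 11101*, 11111*
[col 1] -0100, -1111, 0-000, 00-00, 0010-, 1-111, 101-0, 1011-, 11-01, 111-1
Prime implicants: -0100, -1111, 0-000, 00-00, 0010-, 1-111, 101-0, 1011-, 11-01, 111-1
PI chart (minterm → PIs covering it):
  0 | 0-000,00-00
  4 | -0100,00-00,0010-
  5 | 0010-  (sole → essential)
  8 | 0-000  (sole → essential)
  15 | -1111  (sole → essential)
  20 | -0100,101-0
  22 | 101-0,1011-
  23 | 1-111,1011-
  25 | 11-01  (sole → essential)
  29 | 11-01,111-1
  31 | -1111,1-111,111-1
Essential prime implicants: -1111, 0-000, 0010-, 11-01
Petrick residual → -0100, 1011-
Minimum SOP uses 6 PIs: b'cd'e' + bcde + a'c'd'e' + a'b'cd' + ab'cd + abd'e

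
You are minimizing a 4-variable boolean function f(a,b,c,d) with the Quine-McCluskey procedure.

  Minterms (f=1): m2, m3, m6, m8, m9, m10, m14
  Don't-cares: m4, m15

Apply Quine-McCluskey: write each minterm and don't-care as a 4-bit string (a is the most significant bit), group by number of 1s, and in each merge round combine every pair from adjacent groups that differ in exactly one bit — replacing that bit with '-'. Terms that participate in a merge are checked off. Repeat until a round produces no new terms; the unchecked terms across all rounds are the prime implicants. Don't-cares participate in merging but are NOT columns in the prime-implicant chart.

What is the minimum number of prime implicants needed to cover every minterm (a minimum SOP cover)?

size-2^0 implicants → 0010(✓)  0011(✓)  0100(✓)  0110(✓)  1000(✓)  1001(✓)  1010(✓)  1110(✓)  1111(✓)
size-2^1 implicants → -010(✓)  -110(✓)  0-10(✓)  001-  01-0  1-10(✓)  10-0  100-  111-
size-2^2 implicants → --10
Unchecked terms (primes): --10, 001-, 01-0, 10-0, 100-, 111-
Minterm coverage:
  m2 ⊆ --10,001-
  m3 ⊆ 001- [E]
  m6 ⊆ --10,01-0
  m8 ⊆ 10-0,100-
  m9 ⊆ 100- [E]
  m10 ⊆ --10,10-0
  m14 ⊆ --10,111-
E = {001-, 100-}
Petrick residual → --10
Cover = cd' + a'b'c + ab'c'  |cover|=3

3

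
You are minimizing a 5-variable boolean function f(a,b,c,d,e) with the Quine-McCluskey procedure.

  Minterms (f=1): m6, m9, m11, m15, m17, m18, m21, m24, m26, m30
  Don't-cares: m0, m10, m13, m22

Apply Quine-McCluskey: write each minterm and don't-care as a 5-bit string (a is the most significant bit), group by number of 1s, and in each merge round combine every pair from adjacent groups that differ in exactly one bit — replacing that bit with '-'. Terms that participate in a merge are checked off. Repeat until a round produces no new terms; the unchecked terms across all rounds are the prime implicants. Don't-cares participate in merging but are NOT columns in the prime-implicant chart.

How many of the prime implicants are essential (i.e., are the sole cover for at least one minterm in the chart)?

Round 0: 00000 00110✓ 01001✓ 01010✓ 01011✓ 01101✓ 01111✓ 10001✓ 10010✓ 10101✓ 10110✓ 11000✓ 11010✓ 11110✓
Round 1: -0110 -1010 01-01✓ 01-11✓ 010-1✓ 0101- 011-1✓ 1-010✓ 1-110✓ 10-01 10-10✓ 11-10✓ 110-0
Round 2: 01--1 1--10
PIs = {-0110, -1010, 00000, 01--1, 0101-, 1--10, 10-01, 110-0}
Coverage chart:
  m6: -0110 ←essential
  m9: 01--1 ←essential
  m11: 01--1,0101-
  m15: 01--1 ←essential
  m17: 10-01 ←essential
  m18: 1--10 ←essential
  m21: 10-01 ←essential
  m24: 110-0 ←essential
  m26: -1010,1--10,110-0
  m30: 1--10 ←essential
Essential: -0110, 01--1, 1--10, 10-01, 110-0

5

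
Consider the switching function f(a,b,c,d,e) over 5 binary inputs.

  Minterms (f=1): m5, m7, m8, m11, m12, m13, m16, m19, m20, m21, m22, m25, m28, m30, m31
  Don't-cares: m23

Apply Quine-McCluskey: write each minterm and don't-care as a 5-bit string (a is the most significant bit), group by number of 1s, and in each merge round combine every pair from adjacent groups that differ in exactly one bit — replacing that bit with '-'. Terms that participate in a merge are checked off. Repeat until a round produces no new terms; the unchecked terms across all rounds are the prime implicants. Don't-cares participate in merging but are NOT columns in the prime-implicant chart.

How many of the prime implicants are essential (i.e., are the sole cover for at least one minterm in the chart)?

[col 0] 00101*, 00111*, 01000*, 01011, 01100*, 01101*, 10000*, 10011*, 10100*, 10101*, 10110*, 10111*, 11001, 11100*, 11110*, 11111*
[col 1] -0101*, -0111*, -1100, 0-101, 001-1*, 01-00, 0110-, 1-100*, 1-110*, 1-111*, 10-00, 10-11, 101-0*, 101-1*, 1010-*, 1011-*, 111-0*, 1111-*
[col 2] -01-1, 1-1-0, 1-11-, 101--
Prime implicants: -01-1, -1100, 0-101, 01-00, 01011, 0110-, 1-1-0, 1-11-, 10-00, 10-11, 101--, 11001
PI chart (minterm → PIs covering it):
  5 | -01-1,0-101
  7 | -01-1  (sole → essential)
  8 | 01-00  (sole → essential)
  11 | 01011  (sole → essential)
  12 | -1100,01-00,0110-
  13 | 0-101,0110-
  16 | 10-00  (sole → essential)
  19 | 10-11  (sole → essential)
  20 | 1-1-0,10-00,101--
  21 | -01-1,101--
  22 | 1-1-0,1-11-,101--
  25 | 11001  (sole → essential)
  28 | -1100,1-1-0
  30 | 1-1-0,1-11-
  31 | 1-11-  (sole → essential)
Essential prime implicants: -01-1, 01-00, 01011, 1-11-, 10-00, 10-11, 11001

7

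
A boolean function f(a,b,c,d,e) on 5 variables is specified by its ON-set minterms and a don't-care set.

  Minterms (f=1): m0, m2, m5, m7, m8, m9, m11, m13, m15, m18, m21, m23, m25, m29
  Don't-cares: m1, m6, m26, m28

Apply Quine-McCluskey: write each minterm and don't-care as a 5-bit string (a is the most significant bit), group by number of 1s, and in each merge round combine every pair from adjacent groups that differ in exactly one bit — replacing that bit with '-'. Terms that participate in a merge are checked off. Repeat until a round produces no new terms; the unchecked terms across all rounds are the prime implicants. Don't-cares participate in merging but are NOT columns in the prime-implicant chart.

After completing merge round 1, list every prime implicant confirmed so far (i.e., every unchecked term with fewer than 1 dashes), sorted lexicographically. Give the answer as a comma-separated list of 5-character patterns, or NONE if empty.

size-2^0 implicants → 00000(✓)  00001(✓)  00010(✓)  00101(✓)  00110(✓)  00111(✓)  01000(✓)  01001(✓)  01011(✓)  01101(✓)  01111(✓)  10010(✓)  10101(✓)  10111(✓)  11001(✓)  11010(✓)  11100(✓)  11101(✓)
size-2^1 implicants → -0010  -0101(✓)  -0111(✓)  -1001(✓)  -1101(✓)  0-000(✓)  0-001(✓)  0-101(✓)  0-111(✓)  00-01(✓)  00-10  000-0  0000-(✓)  001-1(✓)  0011-  01-01(✓)  01-11(✓)  010-1(✓)  0100-(✓)  011-1(✓)  1-010  1-101(✓)  101-1(✓)  11-01(✓)  1110-
size-2^2 implicants → --101  -01-1  -1-01  0--01  0-00-  0-1-1  01--1
Unchecked terms (primes): --101, -0010, -01-1, -1-01, 0--01, 0-00-, 0-1-1, 00-10, 000-0, 0011-, 01--1, 1-010, 1110-

NONE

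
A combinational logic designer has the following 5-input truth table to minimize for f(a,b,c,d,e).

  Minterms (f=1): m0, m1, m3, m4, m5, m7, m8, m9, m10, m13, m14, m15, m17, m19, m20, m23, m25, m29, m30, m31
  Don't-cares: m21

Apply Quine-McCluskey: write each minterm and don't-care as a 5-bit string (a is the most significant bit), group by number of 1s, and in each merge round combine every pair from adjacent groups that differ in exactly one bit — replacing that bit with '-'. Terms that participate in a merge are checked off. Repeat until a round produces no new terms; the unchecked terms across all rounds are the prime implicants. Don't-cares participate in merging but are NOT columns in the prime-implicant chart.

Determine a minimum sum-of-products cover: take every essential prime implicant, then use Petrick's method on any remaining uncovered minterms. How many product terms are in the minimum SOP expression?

6

Round 0: 00000✓ 00001✓ 00011✓ 00100✓ 00101✓ 00111✓ 01000✓ 01001✓ 01010✓ 01101✓ 01110✓ 01111✓ 10001✓ 10011✓ 10100✓ 10101✓ 10111✓ 11001✓ 11101✓ 11110✓ 11111✓
Round 1: -0001✓ -0011✓ -0100✓ -0101✓ -0111✓ -1001✓ -1101✓ -1110✓ -1111✓ 0-000✓ 0-001✓ 0-101✓ 0-111✓ 00-00✓ 00-01✓ 00-11✓ 000-1✓ 0000-✓ 001-1✓ 0010-✓ 01-01✓ 01-10 010-0 0100-✓ 011-1✓ 0111-✓ 1-001✓ 1-101✓ 1-111✓ 10-01✓ 10-11✓ 100-1✓ 101-1✓ 1010-✓ 11-01✓ 111-1✓ 1111-✓
Round 2: --001✓ --101✓ --111✓ -0-01✓ -0-11✓ -00-1✓ -01-1✓ -010- -1-01✓ -11-1✓ -111- 0--01✓ 0-00- 0-1-1✓ 00--1✓ 00-0- 1--01✓ 1-1-1✓ 10--1✓
Round 3: ---01 --1-1 -0--1
PIs = {---01, --1-1, -0--1, -010-, -111-, 0-00-, 00-0-, 01-10, 010-0}
Coverage chart:
  m0: 0-00-,00-0-
  m1: ---01,-0--1,0-00-,00-0-
  m3: -0--1 ←essential
  m4: -010-,00-0-
  m5: ---01,--1-1,-0--1,-010-,00-0-
  m7: --1-1,-0--1
  m8: 0-00-,010-0
  m9: ---01,0-00-
  m10: 01-10,010-0
  m13: ---01,--1-1
  m14: -111-,01-10
  m15: --1-1,-111-
  m17: ---01,-0--1
  m19: -0--1 ←essential
  m20: -010- ←essential
  m23: --1-1,-0--1
  m25: ---01 ←essential
  m29: ---01,--1-1
  m30: -111- ←essential
  m31: --1-1,-111-
Essential: ---01, -0--1, -010-, -111-
Petrick residual → 0-00-, 01-10
Min cover (6 terms): d'e + b'e + b'cd' + bcd + a'c'd' + a'bde'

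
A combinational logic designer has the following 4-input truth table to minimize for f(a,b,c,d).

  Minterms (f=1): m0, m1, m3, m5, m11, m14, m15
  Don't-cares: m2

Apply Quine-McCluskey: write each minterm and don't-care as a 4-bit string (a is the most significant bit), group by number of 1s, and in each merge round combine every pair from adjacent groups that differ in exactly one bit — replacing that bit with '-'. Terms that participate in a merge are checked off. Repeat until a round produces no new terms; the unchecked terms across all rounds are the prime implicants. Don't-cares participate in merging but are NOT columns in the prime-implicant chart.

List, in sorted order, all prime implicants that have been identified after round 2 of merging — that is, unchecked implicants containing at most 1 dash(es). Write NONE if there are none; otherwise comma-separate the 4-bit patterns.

-011, 0-01, 1-11, 111-

size-2^0 implicants → 0000(✓)  0001(✓)  0010(✓)  0011(✓)  0101(✓)  1011(✓)  1110(✓)  1111(✓)
size-2^1 implicants → -011  0-01  00-0(✓)  00-1(✓)  000-(✓)  001-(✓)  1-11  111-
size-2^2 implicants → 00--
Unchecked terms (primes): -011, 0-01, 00--, 1-11, 111-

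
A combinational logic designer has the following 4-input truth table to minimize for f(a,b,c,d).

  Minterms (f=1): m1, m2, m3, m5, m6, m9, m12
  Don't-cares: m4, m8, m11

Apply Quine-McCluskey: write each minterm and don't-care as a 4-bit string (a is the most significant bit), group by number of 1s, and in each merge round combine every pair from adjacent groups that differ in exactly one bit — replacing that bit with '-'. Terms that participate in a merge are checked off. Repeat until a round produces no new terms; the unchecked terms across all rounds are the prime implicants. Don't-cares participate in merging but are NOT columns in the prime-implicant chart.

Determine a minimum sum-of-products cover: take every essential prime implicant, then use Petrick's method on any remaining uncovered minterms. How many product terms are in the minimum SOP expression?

Round 0: 0001✓ 0010✓ 0011✓ 0100✓ 0101✓ 0110✓ 1000✓ 1001✓ 1011✓ 1100✓
Round 1: -001✓ -011✓ -100 0-01 0-10 00-1✓ 001- 01-0 010- 1-00 10-1✓ 100-
Round 2: -0-1
PIs = {-0-1, -100, 0-01, 0-10, 001-, 01-0, 010-, 1-00, 100-}
Coverage chart:
  m1: -0-1,0-01
  m2: 0-10,001-
  m3: -0-1,001-
  m5: 0-01,010-
  m6: 0-10,01-0
  m9: -0-1,100-
  m12: -100,1-00
(no essential prime implicants)
Petrick residual → -0-1, -100, 0-01, 0-10
Min cover (4 terms): b'd + bc'd' + a'c'd + a'cd'

4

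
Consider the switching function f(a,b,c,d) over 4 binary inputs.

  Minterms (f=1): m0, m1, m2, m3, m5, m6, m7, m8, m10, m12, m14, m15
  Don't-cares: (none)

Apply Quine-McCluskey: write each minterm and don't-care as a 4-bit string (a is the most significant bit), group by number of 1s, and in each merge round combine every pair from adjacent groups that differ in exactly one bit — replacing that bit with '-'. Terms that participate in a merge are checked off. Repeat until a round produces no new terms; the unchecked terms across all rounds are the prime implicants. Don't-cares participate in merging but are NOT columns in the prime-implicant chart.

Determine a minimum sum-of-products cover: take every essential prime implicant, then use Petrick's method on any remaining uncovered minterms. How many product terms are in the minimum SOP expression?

size-2^0 implicants → 0000(✓)  0001(✓)  0010(✓)  0011(✓)  0101(✓)  0110(✓)  0111(✓)  1000(✓)  1010(✓)  1100(✓)  1110(✓)  1111(✓)
size-2^1 implicants → -000(✓)  -010(✓)  -110(✓)  -111(✓)  0-01(✓)  0-10(✓)  0-11(✓)  00-0(✓)  00-1(✓)  000-(✓)  001-(✓)  01-1(✓)  011-(✓)  1-00(✓)  1-10(✓)  10-0(✓)  11-0(✓)  111-(✓)
size-2^2 implicants → --10  -0-0  -11-  0--1  0-1-  00--  1--0
Unchecked terms (primes): --10, -0-0, -11-, 0--1, 0-1-, 00--, 1--0
Minterm coverage:
  m0 ⊆ -0-0,00--
  m1 ⊆ 0--1,00--
  m2 ⊆ --10,-0-0,0-1-,00--
  m3 ⊆ 0--1,0-1-,00--
  m5 ⊆ 0--1 [E]
  m6 ⊆ --10,-11-,0-1-
  m7 ⊆ -11-,0--1,0-1-
  m8 ⊆ -0-0,1--0
  m10 ⊆ --10,-0-0,1--0
  m12 ⊆ 1--0 [E]
  m14 ⊆ --10,-11-,1--0
  m15 ⊆ -11- [E]
E = {-11-, 0--1, 1--0}
Petrick residual → -0-0
Cover = b'd' + bc + a'd + ad'  |cover|=4

4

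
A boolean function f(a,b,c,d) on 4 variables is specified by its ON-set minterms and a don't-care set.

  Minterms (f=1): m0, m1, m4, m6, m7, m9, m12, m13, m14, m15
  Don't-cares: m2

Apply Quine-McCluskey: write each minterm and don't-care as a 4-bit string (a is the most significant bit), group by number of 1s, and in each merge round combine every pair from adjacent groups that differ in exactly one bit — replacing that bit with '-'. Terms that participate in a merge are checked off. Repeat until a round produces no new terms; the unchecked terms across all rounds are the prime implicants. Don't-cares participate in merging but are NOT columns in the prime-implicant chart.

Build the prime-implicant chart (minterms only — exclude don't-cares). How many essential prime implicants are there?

1

[col 0] 0000*, 0001*, 0010*, 0100*, 0110*, 0111*, 1001*, 1100*, 1101*, 1110*, 1111*
[col 1] -001, -100*, -110*, -111*, 0-00*, 0-10*, 00-0*, 000-, 01-0*, 011-*, 1-01, 11-0*, 11-1*, 110-*, 111-*
[col 2] -1-0, -11-, 0--0, 11--
Prime implicants: -001, -1-0, -11-, 0--0, 000-, 1-01, 11--
PI chart (minterm → PIs covering it):
  0 | 0--0,000-
  1 | -001,000-
  4 | -1-0,0--0
  6 | -1-0,-11-,0--0
  7 | -11-  (sole → essential)
  9 | -001,1-01
  12 | -1-0,11--
  13 | 1-01,11--
  14 | -1-0,-11-,11--
  15 | -11-,11--
Essential prime implicants: -11-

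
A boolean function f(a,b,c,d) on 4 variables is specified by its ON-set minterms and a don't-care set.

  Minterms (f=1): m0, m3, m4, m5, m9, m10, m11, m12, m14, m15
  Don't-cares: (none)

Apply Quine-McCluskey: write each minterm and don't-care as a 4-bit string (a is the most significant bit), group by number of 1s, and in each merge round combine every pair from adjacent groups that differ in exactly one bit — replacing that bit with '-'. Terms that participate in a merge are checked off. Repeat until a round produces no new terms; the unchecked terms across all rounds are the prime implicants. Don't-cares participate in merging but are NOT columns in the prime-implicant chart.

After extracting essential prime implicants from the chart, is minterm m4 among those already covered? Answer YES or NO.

YES

Round 0: 0000✓ 0011✓ 0100✓ 0101✓ 1001✓ 1010✓ 1011✓ 1100✓ 1110✓ 1111✓
Round 1: -011 -100 0-00 010- 1-10✓ 1-11✓ 10-1 101-✓ 11-0 111-✓
Round 2: 1-1-
PIs = {-011, -100, 0-00, 010-, 1-1-, 10-1, 11-0}
Coverage chart:
  m0: 0-00 ←essential
  m3: -011 ←essential
  m4: -100,0-00,010-
  m5: 010- ←essential
  m9: 10-1 ←essential
  m10: 1-1- ←essential
  m11: -011,1-1-,10-1
  m12: -100,11-0
  m14: 1-1-,11-0
  m15: 1-1- ←essential
Essential: -011, 0-00, 010-, 1-1-, 10-1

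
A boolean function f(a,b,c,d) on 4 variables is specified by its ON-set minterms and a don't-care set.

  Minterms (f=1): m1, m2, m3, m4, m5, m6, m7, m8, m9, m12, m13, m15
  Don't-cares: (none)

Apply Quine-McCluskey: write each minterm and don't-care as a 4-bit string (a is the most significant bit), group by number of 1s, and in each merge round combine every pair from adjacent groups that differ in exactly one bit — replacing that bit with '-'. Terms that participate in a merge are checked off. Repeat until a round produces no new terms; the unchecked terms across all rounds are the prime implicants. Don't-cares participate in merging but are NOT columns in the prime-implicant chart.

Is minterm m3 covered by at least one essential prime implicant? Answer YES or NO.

Round 0: 0001✓ 0010✓ 0011✓ 0100✓ 0101✓ 0110✓ 0111✓ 1000✓ 1001✓ 1100✓ 1101✓ 1111✓
Round 1: -001✓ -100✓ -101✓ -111✓ 0-01✓ 0-10✓ 0-11✓ 00-1✓ 001-✓ 01-0✓ 01-1✓ 010-✓ 011-✓ 1-00✓ 1-01✓ 100-✓ 11-1✓ 110-✓
Round 2: --01 -1-1 -10- 0--1 0-1- 01-- 1-0-
PIs = {--01, -1-1, -10-, 0--1, 0-1-, 01--, 1-0-}
Coverage chart:
  m1: --01,0--1
  m2: 0-1- ←essential
  m3: 0--1,0-1-
  m4: -10-,01--
  m5: --01,-1-1,-10-,0--1,01--
  m6: 0-1-,01--
  m7: -1-1,0--1,0-1-,01--
  m8: 1-0- ←essential
  m9: --01,1-0-
  m12: -10-,1-0-
  m13: --01,-1-1,-10-,1-0-
  m15: -1-1 ←essential
Essential: -1-1, 0-1-, 1-0-

YES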